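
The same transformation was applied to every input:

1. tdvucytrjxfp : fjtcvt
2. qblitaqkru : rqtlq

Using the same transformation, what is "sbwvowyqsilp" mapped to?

Each output is the input with this applied: keep every other character starting from the first (positions 1st, 3rd, 5th, ...), then reverse the string.
Working it through for "sbwvowyqsilp": intermediate "swoysl", final "lsyows".

lsyows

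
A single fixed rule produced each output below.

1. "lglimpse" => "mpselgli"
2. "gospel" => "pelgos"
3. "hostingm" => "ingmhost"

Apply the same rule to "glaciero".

The rule is to swap the front and back halves of the string.
Applying that to "glaciero" gives "ieroglac".

ieroglac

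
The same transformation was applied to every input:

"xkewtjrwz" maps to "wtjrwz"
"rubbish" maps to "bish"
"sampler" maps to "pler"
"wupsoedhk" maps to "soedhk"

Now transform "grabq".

bq

The rule is to delete the first 3 characters.
For "grabq" the result is "bq".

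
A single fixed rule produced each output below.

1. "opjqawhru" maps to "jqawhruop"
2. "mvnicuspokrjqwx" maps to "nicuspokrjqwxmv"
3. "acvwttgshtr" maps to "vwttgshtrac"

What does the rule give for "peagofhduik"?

agofhduikpe

The rule is to move the first 2 characters to the end (rotate left by 2).
"peagofhduik" → "agofhduikpe".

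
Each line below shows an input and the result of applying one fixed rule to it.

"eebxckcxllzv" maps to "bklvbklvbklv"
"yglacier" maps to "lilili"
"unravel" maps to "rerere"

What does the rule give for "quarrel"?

aeaeae

What's happening: keep one character in every 3, starting at position 3 (positions 3rd, 6th, 9th, ...), then write the whole string 3 times in a row.
On "quarrel": the first step gives "ae", and the second then gives "aeaeae".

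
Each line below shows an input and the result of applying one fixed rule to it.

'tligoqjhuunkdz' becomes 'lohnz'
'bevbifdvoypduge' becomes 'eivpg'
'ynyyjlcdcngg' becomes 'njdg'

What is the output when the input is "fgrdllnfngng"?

glfn

The pattern: keep one character in every 3, starting at position 2 (positions 2nd, 5th, 8th, ...).
On "fgrdllnfngng" that produces "glfn".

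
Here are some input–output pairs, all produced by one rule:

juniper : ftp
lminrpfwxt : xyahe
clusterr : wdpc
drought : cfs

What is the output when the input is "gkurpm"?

Rule — keep every other character starting from the second (positions 2nd, 4th, 6th, ...), then shift every letter 11 places forward in the alphabet (wrapping around).
Starting from "gkurpm": after the first operation, "krm"; after the second, "vcx".
(Check on "drought": → "ruh" → "cfs" ✓)

vcx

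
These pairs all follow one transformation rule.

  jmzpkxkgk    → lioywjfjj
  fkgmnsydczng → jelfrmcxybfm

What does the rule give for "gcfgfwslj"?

The pattern: swap each adjacent pair of characters (1↔2, 3↔4, ...), then shift every letter 1 place backward in the alphabet (wrapping around).
Working it through for "gcfgfwslj": intermediate "cggfwflsj", final "bffevekri".

bffevekri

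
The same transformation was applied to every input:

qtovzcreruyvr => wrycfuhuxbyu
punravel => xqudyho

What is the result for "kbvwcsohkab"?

eyzfvrknde

Rule — shift every letter 3 places forward in the alphabet (wrapping around), then delete the first character.
On "kbvwcsohkab": the first step gives "neyzfvrknde", and the second then gives "eyzfvrknde".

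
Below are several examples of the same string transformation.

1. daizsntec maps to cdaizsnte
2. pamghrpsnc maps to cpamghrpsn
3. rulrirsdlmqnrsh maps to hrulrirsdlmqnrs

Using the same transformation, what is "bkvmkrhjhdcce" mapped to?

Rule — move the last character to the front.
For "bkvmkrhjhdcce" the result is "ebkvmkrhjhdcc".

ebkvmkrhjhdcc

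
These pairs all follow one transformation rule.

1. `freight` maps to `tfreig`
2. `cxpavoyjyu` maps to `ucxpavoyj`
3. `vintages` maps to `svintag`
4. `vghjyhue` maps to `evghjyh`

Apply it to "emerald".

The pattern: move the last 2 characters to the front (rotate right by 2), then delete the first character.
Working it through for "emerald": intermediate "ldemera", final "demera".
(Check on "freight": → "htfreig" → "tfreig" ✓)

demera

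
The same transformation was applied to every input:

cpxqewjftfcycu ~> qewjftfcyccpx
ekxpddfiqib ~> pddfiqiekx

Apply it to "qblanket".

ankeqbl

Rule — delete the last character, then move the first 3 characters to the end (rotate left by 3).
Starting from "qblanket": after the first operation, "qblanke"; after the second, "ankeqbl".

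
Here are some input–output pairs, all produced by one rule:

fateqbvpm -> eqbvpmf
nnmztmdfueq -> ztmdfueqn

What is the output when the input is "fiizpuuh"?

zpuuhf

What's happening: move the first 3 characters to the end (rotate left by 3), then delete the last 2 characters.
Applying that to "fiizpuuh" gives "zpuuhf".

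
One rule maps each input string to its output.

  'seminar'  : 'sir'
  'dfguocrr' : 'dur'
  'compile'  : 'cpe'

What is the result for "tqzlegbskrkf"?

Looking at the pairs, the operation is to keep one character in every 3, starting at position 1 (positions 1st, 4th, 7th, ...).
So "tqzlegbskrkf" becomes "tlbr".

tlbr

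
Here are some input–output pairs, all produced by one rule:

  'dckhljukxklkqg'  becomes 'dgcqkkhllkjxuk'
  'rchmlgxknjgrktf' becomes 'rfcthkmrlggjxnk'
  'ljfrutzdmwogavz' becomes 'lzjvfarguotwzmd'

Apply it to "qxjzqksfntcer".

Each output is the input with this applied: take characters alternately from the front and the back (1st, last, 2nd, 2nd-last, ...).
"qxjzqksfntcer" → "qrxejcztqnkfs".

qrxejcztqnkfs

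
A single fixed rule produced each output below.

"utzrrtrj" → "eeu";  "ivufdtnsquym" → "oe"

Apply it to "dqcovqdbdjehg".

ooou

The rule is to shift every letter 11 places forward in the alphabet (wrapping around), then keep only the vowels.
"dqcovqdbdjehg" → "ooou".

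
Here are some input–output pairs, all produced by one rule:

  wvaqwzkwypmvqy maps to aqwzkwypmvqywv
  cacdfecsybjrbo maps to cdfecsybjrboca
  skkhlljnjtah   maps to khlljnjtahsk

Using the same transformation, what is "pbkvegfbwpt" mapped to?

kvegfbwptpb

In each case the input is transformed by: move the first 2 characters to the end (rotate left by 2).
So "pbkvegfbwpt" becomes "kvegfbwptpb".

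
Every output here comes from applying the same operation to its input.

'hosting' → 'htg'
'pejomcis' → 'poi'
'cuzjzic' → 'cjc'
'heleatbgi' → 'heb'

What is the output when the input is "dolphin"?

Each output is the input with this applied: keep one character in every 3, starting at position 1 (positions 1st, 4th, 7th, ...).
So "dolphin" becomes "dpn".

dpn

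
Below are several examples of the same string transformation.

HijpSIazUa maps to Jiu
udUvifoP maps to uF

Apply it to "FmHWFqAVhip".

Each output is the input with this applied: keep one character in every 3, starting at position 3 (positions 3rd, 6th, 9th, ...), then flip the case of every letter.
Applying that to "FmHWFqAVhip" gives "hQH".
(Check on "udUvifoP": → "Uf" → "uF" ✓)

hQH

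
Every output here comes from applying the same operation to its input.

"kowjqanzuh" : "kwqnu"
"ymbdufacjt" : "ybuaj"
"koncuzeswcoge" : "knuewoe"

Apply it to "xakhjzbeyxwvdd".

The pattern: keep every other character starting from the first (positions 1st, 3rd, 5th, ...).
On "xakhjzbeyxwvdd" that produces "xkjbywd".

xkjbywd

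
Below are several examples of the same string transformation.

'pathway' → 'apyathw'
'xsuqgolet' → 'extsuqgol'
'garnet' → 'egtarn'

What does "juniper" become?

ejrunip

The rule is to swap the first and last characters, then move the last 2 characters to the front (rotate right by 2).
Starting from "juniper": after the first operation, "runipej"; after the second, "ejrunip".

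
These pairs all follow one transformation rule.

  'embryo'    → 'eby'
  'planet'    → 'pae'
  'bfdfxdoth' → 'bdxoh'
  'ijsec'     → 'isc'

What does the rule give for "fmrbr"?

frr

In each case the input is transformed by: keep every other character starting from the first (positions 1st, 3rd, 5th, ...).
So "fmrbr" becomes "frr".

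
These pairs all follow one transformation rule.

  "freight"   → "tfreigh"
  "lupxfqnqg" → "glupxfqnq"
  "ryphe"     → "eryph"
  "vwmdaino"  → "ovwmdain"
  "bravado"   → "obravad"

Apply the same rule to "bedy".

ybed

The pattern: move the last character to the front.
So "bedy" becomes "ybed".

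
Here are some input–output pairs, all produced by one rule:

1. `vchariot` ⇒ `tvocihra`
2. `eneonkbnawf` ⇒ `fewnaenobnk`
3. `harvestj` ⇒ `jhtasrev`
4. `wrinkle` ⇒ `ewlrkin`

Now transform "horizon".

Each output is the input with this applied: take characters alternately from the front and the back (1st, last, 2nd, 2nd-last, ...), then swap each adjacent pair of characters (1↔2, 3↔4, ...).
Working it through for "horizon": intermediate "hnoorzi", final "nhoozri".
(Check on "harvestj": → "hjatrsve" → "jhtasrev" ✓)

nhoozri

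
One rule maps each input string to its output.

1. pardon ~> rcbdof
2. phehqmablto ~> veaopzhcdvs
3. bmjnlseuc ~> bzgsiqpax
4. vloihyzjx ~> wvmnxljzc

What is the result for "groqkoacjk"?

Looking at the pairs, the operation is to shift every letter 12 places backward in the alphabet (wrapping around), then move the first 3 characters to the end (rotate left by 3).
Applying both steps to "groqkoacjk": "ufceycoqxy", then "eycoqxyufc".
(Check on "vloihyzjx": → "jzcwvmnxl" → "wvmnxljzc" ✓)

eycoqxyufc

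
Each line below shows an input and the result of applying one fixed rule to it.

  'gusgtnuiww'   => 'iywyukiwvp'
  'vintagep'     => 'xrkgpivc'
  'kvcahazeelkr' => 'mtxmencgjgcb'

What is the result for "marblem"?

oocgtnd

What's happening: take characters alternately from the front and the back (1st, last, 2nd, 2nd-last, ...), then shift every letter 2 places forward in the alphabet (wrapping around).
For "marblem", step one produces "mmaerlb"; step two turns that into "oocgtnd".
(Check on "vintagep": → "vpiengta" → "xrkgpivc" ✓)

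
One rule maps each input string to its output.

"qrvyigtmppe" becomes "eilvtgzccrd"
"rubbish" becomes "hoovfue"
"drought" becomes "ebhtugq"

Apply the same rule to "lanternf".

nagreasy

The pattern: shift every letter 13 places forward in the alphabet (wrapping around) — i.e. ROT13, then move the first character to the end.
Starting from "lanternf": after the first operation, "ynagreas"; after the second, "nagreasy".
(Check on "qrvyigtmppe": → "deilvtgzccr" → "eilvtgzccrd" ✓)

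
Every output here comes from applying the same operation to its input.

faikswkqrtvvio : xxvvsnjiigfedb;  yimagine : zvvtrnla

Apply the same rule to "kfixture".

Rule — shift every letter 13 places forward in the alphabet (wrapping around) — i.e. ROT13, then sort the characters into reverse alphabetical order.
Starting from "kfixture": after the first operation, "xsvkgher"; after the second, "xvsrkhge".

xvsrkhge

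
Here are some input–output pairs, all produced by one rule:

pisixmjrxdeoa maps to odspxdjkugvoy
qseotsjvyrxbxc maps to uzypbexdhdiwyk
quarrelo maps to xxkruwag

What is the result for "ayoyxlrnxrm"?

edrxtdxsgeu

The pattern: move the first 3 characters to the end (rotate left by 3), then shift every letter 6 places forward in the alphabet (wrapping around).
Doing the same to "ayoyxlrnxrm": "edrxtdxsgeu".
(Check on "qseotsjvyrxbxc": → "otsjvyrxbxcqse" → "uzypbexdhdiwyk" ✓)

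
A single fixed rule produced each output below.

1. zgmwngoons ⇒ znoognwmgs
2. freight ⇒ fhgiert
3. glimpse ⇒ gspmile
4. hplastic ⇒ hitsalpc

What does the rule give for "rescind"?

rnicsed

The rule is to swap the first and last characters, then reverse the string.
"rescind" → "descinr" → "rnicsed".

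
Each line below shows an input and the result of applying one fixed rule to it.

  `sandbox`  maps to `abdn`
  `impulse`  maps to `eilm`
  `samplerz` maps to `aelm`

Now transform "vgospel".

The transformation: sort the characters into alphabetical order, then keep only the first 4 characters.
Working it through for "vgospel": intermediate "eglopsv", final "eglo".

eglo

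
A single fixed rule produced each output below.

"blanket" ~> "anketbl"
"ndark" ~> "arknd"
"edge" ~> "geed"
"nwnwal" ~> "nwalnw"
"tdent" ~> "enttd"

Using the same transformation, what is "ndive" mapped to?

ivend

The transformation: move the first 2 characters to the end (rotate left by 2).
"ndive" → "ivend".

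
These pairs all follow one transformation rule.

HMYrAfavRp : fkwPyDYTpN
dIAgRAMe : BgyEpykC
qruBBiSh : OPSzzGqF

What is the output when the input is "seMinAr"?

QCkGLyP

The rule is to shift every letter 2 places backward in the alphabet (wrapping around), then flip the case of every letter.
For "seMinAr", step one produces "qcKglYp"; step two turns that into "QCkGLyP".
(Check on "qruBBiSh": → "opsZZgQf" → "OPSzzGqF" ✓)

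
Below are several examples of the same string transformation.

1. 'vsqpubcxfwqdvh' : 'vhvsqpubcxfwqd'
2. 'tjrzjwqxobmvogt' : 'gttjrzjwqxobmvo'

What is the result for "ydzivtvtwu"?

wuydzivtvt

What's happening: move the last 2 characters to the front (rotate right by 2).
So "ydzivtvtwu" becomes "wuydzivtvt".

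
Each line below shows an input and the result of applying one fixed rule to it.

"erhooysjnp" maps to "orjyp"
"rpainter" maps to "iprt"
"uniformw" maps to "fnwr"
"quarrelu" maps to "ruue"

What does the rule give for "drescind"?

Rule — keep every other character starting from the second (positions 2nd, 4th, 6th, ...), then swap each adjacent pair of characters (1↔2, 3↔4, ...).
On "drescind": the first step gives "rsid", and the second then gives "srdi".

srdi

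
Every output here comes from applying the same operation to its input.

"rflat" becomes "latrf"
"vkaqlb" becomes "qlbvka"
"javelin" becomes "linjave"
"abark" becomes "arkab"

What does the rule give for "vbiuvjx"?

What's happening: move the last 3 characters to the front (rotate right by 3).
Doing the same to "vbiuvjx": "vjxvbiu".

vjxvbiu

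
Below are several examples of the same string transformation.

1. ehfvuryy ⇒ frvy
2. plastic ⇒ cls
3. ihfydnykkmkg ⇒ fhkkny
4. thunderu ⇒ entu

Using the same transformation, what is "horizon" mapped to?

ior

The transformation: sort the characters into alphabetical order, then keep every other character starting from the second (positions 2nd, 4th, 6th, ...).
Working it through for "horizon": intermediate "hinoorz", final "ior".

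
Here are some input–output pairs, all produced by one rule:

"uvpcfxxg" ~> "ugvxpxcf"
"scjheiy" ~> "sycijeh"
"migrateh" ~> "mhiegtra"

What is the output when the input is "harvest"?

In each case the input is transformed by: take characters alternately from the front and the back (1st, last, 2nd, 2nd-last, ...).
"harvest" → "htasrev".

htasrev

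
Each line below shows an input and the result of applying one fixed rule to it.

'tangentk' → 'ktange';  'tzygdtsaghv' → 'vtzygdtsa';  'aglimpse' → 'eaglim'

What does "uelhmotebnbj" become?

juelhmoteb

Looking at the pairs, the operation is to move the last 3 characters to the front (rotate right by 3), then delete the first 2 characters.
"uelhmotebnbj" → "nbjuelhmoteb" → "juelhmoteb".
(Check on "aglimpse": → "pseaglim" → "eaglim" ✓)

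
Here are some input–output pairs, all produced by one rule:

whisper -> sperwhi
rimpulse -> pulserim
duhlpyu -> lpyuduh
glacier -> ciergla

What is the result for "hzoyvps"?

The transformation: move the first 3 characters to the end (rotate left by 3).
Doing the same to "hzoyvps": "yvpshzo".

yvpshzo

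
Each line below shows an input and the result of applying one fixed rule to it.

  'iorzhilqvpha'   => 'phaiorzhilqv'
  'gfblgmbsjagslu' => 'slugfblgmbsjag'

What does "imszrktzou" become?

Looking at the pairs, the operation is to move the last 3 characters to the front (rotate right by 3).
Applying that to "imszrktzou" gives "zouimszrkt".

zouimszrkt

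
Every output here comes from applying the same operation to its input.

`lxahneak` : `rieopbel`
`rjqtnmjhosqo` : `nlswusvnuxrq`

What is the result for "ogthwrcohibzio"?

Each output is the input with this applied: shift every letter 4 places forward in the alphabet (wrapping around), then swap the front and back halves of the string.
"ogthwrcohibzio" → "slmfdmsskxlavg".

slmfdmsskxlavg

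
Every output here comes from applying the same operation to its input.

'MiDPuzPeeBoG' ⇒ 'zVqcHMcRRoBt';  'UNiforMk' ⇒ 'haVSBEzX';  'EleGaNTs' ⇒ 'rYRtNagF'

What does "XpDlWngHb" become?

kCqYjATuO

The transformation: shift every letter 13 places forward in the alphabet (wrapping around) — i.e. ROT13, then flip the case of every letter.
Starting from "XpDlWngHb": after the first operation, "KcQyJatUo"; after the second, "kCqYjATuO".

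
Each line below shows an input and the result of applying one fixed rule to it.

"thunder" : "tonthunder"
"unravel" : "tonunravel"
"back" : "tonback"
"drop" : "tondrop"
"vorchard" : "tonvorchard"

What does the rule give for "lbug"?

Each output is the input with this applied: prepend "ton".
Applying that to "lbug" gives "tonlbug".

tonlbug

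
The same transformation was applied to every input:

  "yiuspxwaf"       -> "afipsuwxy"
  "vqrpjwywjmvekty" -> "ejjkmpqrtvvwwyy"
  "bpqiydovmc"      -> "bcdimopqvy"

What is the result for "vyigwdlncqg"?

cdggilnqvwy

Each output is the input with this applied: sort the characters into alphabetical order.
On "vyigwdlncqg" that produces "cdggilnqvwy".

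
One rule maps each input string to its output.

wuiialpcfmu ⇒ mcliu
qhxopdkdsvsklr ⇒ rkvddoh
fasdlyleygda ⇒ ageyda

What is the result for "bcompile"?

The rule is to keep every other character starting from the second (positions 2nd, 4th, 6th, ...), then reverse the string.
Working it through for "bcompile": intermediate "cmie", final "eimc".

eimc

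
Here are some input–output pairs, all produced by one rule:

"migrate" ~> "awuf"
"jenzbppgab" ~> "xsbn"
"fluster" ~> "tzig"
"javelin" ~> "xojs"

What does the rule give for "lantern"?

The transformation: shift every letter 12 places backward in the alphabet (wrapping around), then keep only the first 4 characters.
Starting from "lantern": after the first operation, "zobhsfb"; after the second, "zobh".

zobh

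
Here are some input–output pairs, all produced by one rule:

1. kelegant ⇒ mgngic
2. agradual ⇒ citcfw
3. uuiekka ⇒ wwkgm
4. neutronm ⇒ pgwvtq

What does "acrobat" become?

Each output is the input with this applied: delete the last 2 characters, then shift every letter 2 places forward in the alphabet (wrapping around).
"acrobat" → "acrob" → "cetqd".

cetqd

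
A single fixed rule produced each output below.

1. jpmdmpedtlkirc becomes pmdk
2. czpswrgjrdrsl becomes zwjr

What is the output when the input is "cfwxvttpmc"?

The pattern: delete the last 2 characters, then keep one character in every 3, starting at position 2 (positions 2nd, 5th, 8th, ...).
Working it through for "cfwxvttpmc": intermediate "cfwxvttp", final "fvp".

fvp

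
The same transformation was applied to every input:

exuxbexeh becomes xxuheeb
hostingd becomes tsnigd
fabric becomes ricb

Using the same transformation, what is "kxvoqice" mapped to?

vqoiec

The transformation: delete the first 2 characters, then sort the characters into reverse alphabetical order.
For "kxvoqice", step one produces "voqice"; step two turns that into "vqoiec".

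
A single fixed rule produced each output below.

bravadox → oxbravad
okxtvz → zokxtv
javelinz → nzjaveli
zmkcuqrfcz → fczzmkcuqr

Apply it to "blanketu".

tublanke

Rule — move the first 2 characters to the end (rotate left by 2), then swap the front and back halves of the string.
So "blanketu" becomes "tublanke".
(Check on "okxtvz": → "xtvzok" → "zokxtv" ✓)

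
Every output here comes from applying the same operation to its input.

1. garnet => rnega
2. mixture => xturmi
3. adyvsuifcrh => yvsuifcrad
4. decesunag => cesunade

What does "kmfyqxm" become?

Rule — delete the last character, then move the first 2 characters to the end (rotate left by 2).
Applying both steps to "kmfyqxm": "kmfyqx", then "fyqxkm".

fyqxkm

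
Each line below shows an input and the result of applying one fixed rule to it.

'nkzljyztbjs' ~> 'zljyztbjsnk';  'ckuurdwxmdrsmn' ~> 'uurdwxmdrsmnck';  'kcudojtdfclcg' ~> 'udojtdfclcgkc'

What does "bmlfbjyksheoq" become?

lfbjyksheoqbm

In each case the input is transformed by: move the first 2 characters to the end (rotate left by 2).
Doing the same to "bmlfbjyksheoq": "lfbjyksheoqbm".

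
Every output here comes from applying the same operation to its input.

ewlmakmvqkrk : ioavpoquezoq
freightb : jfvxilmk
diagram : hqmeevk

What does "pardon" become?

Each output is the input with this applied: take characters alternately from the front and the back (1st, last, 2nd, 2nd-last, ...), then shift every letter 4 places forward in the alphabet (wrapping around).
"pardon" → "pnaord" → "tresvh".

tresvh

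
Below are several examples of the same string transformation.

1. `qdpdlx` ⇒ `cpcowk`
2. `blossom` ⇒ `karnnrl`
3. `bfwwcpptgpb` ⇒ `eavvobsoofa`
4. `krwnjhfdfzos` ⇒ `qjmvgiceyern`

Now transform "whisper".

gvrhdoq

Rule — shift every letter 1 place backward in the alphabet (wrapping around), then swap each adjacent pair of characters (1↔2, 3↔4, ...).
"whisper" → "vghrodq" → "gvrhdoq".
(Check on "blossom": → "aknrrnl" → "karnnrl" ✓)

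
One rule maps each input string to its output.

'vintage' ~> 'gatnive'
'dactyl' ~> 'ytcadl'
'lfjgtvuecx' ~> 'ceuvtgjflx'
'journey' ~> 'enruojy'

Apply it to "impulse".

slupmie

The transformation: move the last character to the front, then reverse the string.
Applying both steps to "impulse": "eimpuls", then "slupmie".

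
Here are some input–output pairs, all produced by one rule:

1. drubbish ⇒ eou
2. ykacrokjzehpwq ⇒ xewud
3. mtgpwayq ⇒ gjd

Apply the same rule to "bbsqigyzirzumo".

ovmmb

Looking at the pairs, the operation is to keep one character in every 3, starting at position 2 (positions 2nd, 5th, 8th, ...), then shift every letter 13 places forward in the alphabet (wrapping around) — i.e. ROT13.
"bbsqigyzirzumo" → "bizzo" → "ovmmb".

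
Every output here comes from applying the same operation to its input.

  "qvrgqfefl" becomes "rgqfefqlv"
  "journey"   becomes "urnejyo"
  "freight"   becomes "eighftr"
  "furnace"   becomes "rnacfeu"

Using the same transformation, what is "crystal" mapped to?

Each output is the input with this applied: swap the first and last characters, then move the first 2 characters to the end (rotate left by 2).
"crystal" → "lrystac" → "ystaclr".
(Check on "freight": → "treighf" → "eighftr" ✓)

ystaclr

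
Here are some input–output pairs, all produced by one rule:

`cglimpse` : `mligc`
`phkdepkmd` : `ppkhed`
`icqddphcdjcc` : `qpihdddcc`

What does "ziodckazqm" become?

zokidca

The pattern: delete the last 3 characters, then sort the characters into reverse alphabetical order.
Starting from "ziodckazqm": after the first operation, "ziodcka"; after the second, "zokidca".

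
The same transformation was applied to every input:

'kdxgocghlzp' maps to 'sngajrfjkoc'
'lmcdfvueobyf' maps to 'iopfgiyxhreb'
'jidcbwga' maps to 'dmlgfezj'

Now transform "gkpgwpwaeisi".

ljnsjzszdhlv

Each output is the input with this applied: move the last character to the front, then shift every letter 3 places forward in the alphabet (wrapping around).
"gkpgwpwaeisi" → "igkpgwpwaeis" → "ljnsjzszdhlv".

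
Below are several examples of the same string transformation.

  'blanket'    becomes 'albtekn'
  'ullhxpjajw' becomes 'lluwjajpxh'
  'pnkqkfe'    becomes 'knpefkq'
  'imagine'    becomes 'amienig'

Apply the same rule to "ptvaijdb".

vtpbdjia

In each case the input is transformed by: reverse the string, then move the last 3 characters to the front (rotate right by 3).
On "ptvaijdb": the first step gives "bdjiavtp", and the second then gives "vtpbdjia".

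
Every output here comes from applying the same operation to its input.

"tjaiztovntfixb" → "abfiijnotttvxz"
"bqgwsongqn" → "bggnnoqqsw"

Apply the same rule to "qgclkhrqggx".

cggghklqqrx

The transformation: sort the characters into alphabetical order.
For "qgclkhrqggx" the result is "cggghklqqrx".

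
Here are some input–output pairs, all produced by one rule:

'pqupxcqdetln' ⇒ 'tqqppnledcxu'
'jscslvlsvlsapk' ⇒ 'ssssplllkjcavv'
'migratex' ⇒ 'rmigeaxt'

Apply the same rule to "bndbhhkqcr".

nkhhdcbbrq

Each output is the input with this applied: sort the characters into reverse alphabetical order, then move the first 2 characters to the end (rotate left by 2).
Applying both steps to "bndbhhkqcr": "rqnkhhdcbb", then "nkhhdcbbrq".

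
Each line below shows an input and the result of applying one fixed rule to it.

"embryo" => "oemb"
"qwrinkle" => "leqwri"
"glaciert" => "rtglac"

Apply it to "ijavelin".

inijav

In each case the input is transformed by: swap the front and back halves of the string, then delete the first 2 characters.
For "ijavelin", step one produces "elinijav"; step two turns that into "inijav".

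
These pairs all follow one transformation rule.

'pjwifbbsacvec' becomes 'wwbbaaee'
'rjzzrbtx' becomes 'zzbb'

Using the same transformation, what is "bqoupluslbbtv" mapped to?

The transformation: keep one character in every 3, starting at position 3 (positions 3rd, 6th, 9th, ...), then double every character.
Working it through for "bqoupluslbbtv": intermediate "ollt", final "oolllltt".
(Check on "rjzzrbtx": → "zb" → "zzbb" ✓)

oolllltt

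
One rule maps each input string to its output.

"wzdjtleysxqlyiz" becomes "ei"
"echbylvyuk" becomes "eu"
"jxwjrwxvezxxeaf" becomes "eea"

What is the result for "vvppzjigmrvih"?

Rule — keep only the vowels.
On "vvppzjigmrvih" that produces "ii".

ii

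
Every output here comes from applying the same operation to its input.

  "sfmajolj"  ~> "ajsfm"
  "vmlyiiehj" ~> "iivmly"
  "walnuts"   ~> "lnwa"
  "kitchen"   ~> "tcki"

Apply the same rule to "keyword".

ywke

What's happening: delete the last 3 characters, then move the last 2 characters to the front (rotate right by 2).
"keyword" → "keyw" → "ywke".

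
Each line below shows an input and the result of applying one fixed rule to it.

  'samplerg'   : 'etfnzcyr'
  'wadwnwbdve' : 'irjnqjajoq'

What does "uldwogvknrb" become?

eohyqjbtixa

Looking at the pairs, the operation is to shift every letter 13 places forward in the alphabet (wrapping around) — i.e. ROT13, then move the last 2 characters to the front (rotate right by 2).
Working it through for "uldwogvknrb": intermediate "hyqjbtixaeo", final "eohyqjbtixa".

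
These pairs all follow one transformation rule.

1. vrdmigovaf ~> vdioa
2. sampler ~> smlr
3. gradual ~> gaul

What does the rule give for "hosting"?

The pattern: keep every other character starting from the first (positions 1st, 3rd, 5th, ...).
For "hosting" the result is "hsig".

hsig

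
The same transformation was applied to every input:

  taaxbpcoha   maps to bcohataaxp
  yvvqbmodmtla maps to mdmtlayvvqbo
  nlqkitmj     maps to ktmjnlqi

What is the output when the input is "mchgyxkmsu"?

The pattern: swap the front and back halves of the string, then swap the first and last characters.
Starting from "mchgyxkmsu": after the first operation, "xkmsumchgy"; after the second, "ykmsumchgx".

ykmsumchgx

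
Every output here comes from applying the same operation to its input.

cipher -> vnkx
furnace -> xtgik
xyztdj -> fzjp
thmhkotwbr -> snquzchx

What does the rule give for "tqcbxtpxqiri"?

ihdzvdwoxo

Rule — shift every letter 6 places forward in the alphabet (wrapping around), then delete the first 2 characters.
On "tqcbxtpxqiri" that produces "ihdzvdwoxo".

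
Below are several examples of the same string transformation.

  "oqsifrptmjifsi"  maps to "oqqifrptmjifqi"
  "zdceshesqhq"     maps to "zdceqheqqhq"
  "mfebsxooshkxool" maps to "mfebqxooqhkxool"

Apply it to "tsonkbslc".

tqonkbqlc

What's happening: replace every "s" with "q".
So "tsonkbslc" becomes "tqonkbqlc".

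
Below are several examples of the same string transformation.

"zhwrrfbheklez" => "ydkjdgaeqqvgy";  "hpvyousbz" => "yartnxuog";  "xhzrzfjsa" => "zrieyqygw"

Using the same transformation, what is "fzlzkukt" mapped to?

The transformation: reverse the string, then shift every letter 1 place backward in the alphabet (wrapping around).
Starting from "fzlzkukt": after the first operation, "tkukzlzf"; after the second, "sjtjykye".

sjtjykye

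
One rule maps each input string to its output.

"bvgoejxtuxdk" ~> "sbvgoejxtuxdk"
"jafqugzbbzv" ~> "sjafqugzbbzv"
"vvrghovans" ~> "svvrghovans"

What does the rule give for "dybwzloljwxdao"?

The pattern: prepend "s".
Applying that to "dybwzloljwxdao" gives "sdybwzloljwxdao".

sdybwzloljwxdao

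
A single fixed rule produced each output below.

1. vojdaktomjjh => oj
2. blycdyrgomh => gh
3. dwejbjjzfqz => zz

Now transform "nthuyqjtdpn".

tn

The transformation: keep one character in every 3, starting at position 2 (positions 2nd, 5th, 8th, ...), then delete the first 2 characters.
"nthuyqjtdpn" → "tytn" → "tn".
(Check on "dwejbjjzfqz": → "wbzz" → "zz" ✓)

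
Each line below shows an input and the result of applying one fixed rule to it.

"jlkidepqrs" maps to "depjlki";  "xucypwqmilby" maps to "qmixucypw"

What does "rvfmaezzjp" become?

aezrvfm

Rule — delete the last 3 characters, then move the last 3 characters to the front (rotate right by 3).
Doing the same to "rvfmaezzjp": "aezrvfm".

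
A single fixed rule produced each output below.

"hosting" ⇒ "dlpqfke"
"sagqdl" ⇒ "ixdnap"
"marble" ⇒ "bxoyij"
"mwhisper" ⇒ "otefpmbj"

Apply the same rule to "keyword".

abvtloh

The pattern: shift every letter 3 places backward in the alphabet (wrapping around), then swap the first and last characters.
Applying both steps to "keyword": "hbvtloa", then "abvtloh".
(Check on "mwhisper": → "jtefpmbo" → "otefpmbj" ✓)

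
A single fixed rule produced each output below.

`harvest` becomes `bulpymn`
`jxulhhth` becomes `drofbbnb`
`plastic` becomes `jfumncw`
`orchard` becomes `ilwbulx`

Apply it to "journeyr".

In each case the input is transformed by: shift every letter 6 places backward in the alphabet (wrapping around).
Doing the same to "journeyr": "diolhysl".

diolhysl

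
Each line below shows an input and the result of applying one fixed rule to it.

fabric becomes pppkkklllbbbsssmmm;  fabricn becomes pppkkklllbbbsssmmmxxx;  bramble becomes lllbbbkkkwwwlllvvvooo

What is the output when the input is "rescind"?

Looking at the pairs, the operation is to repeat every character 3 times, then shift every letter 10 places forward in the alphabet (wrapping around).
"rescind" → "bbbooocccmmmsssxxxnnn".
(Check on "bramble": → "bbbrrraaammmbbbllleee" → "lllbbbkkkwwwlllvvvooo" ✓)

bbbooocccmmmsssxxxnnn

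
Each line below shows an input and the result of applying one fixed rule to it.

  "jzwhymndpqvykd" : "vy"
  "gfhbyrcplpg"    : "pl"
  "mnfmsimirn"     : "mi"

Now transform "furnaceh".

ac

Each output is the input with this applied: delete the last 2 characters, then keep only the last 2 characters.
Working it through for "furnaceh": intermediate "furnac", final "ac".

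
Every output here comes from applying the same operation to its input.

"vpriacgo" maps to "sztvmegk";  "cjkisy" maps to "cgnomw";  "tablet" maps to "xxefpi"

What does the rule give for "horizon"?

rlsvmds

Looking at the pairs, the operation is to move the last character to the front, then shift every letter 4 places forward in the alphabet (wrapping around).
On "horizon": the first step gives "nhorizo", and the second then gives "rlsvmds".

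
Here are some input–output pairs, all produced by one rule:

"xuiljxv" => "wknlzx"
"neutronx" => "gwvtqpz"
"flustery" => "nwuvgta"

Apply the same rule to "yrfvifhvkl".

In each case the input is transformed by: shift every letter 2 places forward in the alphabet (wrapping around), then delete the first character.
On "yrfvifhvkl" that produces "thxkhjxmn".

thxkhjxmn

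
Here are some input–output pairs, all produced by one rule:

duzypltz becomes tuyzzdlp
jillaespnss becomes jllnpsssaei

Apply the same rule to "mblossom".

What's happening: sort the characters into alphabetical order, then move the first 3 characters to the end (rotate left by 3).
On "mblossom": the first step gives "blmmooss", and the second then gives "moossblm".

moossblm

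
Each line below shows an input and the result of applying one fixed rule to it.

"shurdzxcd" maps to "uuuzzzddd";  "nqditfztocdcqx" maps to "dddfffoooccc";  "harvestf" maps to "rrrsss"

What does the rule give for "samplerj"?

What's happening: keep one character in every 3, starting at position 3 (positions 3rd, 6th, 9th, ...), then repeat every character 3 times.
Doing the same to "samplerj": "mmmeee".
(Check on "shurdzxcd": → "uzd" → "uuuzzzddd" ✓)

mmmeee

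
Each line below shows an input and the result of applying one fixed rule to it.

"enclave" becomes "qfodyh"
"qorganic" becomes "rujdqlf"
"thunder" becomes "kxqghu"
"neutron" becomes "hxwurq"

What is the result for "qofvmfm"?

Each output is the input with this applied: delete the first character, then shift every letter 3 places forward in the alphabet (wrapping around).
Starting from "qofvmfm": after the first operation, "ofvmfm"; after the second, "riypip".

riypip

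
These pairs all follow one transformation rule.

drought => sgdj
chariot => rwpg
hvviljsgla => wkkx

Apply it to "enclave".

Each output is the input with this applied: shift every letter 11 places backward in the alphabet (wrapping around), then keep only the first 4 characters.
For "enclave", step one produces "tcrapkt"; step two turns that into "tcra".

tcra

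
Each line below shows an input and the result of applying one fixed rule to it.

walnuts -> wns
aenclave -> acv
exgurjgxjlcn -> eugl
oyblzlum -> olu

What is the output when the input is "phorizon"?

What's happening: keep one character in every 3, starting at position 1 (positions 1st, 4th, 7th, ...).
Doing the same to "phorizon": "pro".

pro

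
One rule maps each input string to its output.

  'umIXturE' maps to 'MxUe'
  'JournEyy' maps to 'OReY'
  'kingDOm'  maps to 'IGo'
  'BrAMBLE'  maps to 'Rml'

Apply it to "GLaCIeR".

The transformation: keep every other character starting from the second (positions 2nd, 4th, 6th, ...), then flip the case of every letter.
Applying both steps to "GLaCIeR": "LCe", then "lcE".

lcE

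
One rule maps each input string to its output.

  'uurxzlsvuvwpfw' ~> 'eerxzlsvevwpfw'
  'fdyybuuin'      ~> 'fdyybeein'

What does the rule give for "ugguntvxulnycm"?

What's happening: replace every "u" with "e".
Applying that to "ugguntvxulnycm" gives "eggentvxelnycm".

eggentvxelnycm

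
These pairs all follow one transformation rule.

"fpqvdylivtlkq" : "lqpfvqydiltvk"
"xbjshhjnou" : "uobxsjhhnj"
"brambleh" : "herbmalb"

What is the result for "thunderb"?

brhtnued

The rule is to swap each adjacent pair of characters (1↔2, 3↔4, ...), then move the last 2 characters to the front (rotate right by 2).
Applying both steps to "thunderb": "htnuedbr", then "brhtnued".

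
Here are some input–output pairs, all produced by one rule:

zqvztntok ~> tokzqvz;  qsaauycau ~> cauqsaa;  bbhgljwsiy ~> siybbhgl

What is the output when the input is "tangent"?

entta

In each case the input is transformed by: move the last 3 characters to the front (rotate right by 3), then delete the last 2 characters.
"tangent" → "enttang" → "entta".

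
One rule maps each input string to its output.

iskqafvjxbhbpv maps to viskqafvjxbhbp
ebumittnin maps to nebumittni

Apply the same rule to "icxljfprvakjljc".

cicxljfprvakjlj

Looking at the pairs, the operation is to move the last character to the front.
Applying that to "icxljfprvakjljc" gives "cicxljfprvakjlj".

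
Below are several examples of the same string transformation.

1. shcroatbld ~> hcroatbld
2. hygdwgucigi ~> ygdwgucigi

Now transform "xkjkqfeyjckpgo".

Rule — delete the first character.
So "xkjkqfeyjckpgo" becomes "kjkqfeyjckpgo".

kjkqfeyjckpgo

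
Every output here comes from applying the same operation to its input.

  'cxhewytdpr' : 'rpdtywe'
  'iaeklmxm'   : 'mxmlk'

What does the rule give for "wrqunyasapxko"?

okxpasaynu

Each output is the input with this applied: delete the first 3 characters, then reverse the string.
On "wrqunyasapxko": the first step gives "unyasapxko", and the second then gives "okxpasaynu".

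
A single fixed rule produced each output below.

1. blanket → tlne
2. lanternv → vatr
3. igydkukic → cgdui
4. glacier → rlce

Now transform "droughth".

Looking at the pairs, the operation is to move the last character to the front, then keep every other character starting from the first (positions 1st, 3rd, 5th, ...).
Applying both steps to "droughth": "hdrought", then "hruh".

hruh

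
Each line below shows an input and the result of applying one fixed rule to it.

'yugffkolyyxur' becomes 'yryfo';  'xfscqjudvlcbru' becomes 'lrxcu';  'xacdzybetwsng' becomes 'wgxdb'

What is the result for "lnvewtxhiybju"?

yulex

Rule — keep one character in every 3, starting at position 1 (positions 1st, 4th, 7th, ...), then move the first 3 characters to the end (rotate left by 3).
Starting from "lnvewtxhiybju": after the first operation, "lexyu"; after the second, "yulex".
(Check on "yugffkolyyxur": → "yfoyr" → "yryfo" ✓)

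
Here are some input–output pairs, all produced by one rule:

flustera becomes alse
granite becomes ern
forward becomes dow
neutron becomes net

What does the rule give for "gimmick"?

The rule is to move the last 2 characters to the front (rotate right by 2), then keep every other character starting from the second (positions 2nd, 4th, 6th, ...).
For "gimmick", step one produces "ckgimmi"; step two turns that into "kim".

kim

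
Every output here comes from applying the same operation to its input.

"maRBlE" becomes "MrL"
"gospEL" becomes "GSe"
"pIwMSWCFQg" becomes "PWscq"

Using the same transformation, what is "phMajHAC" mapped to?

PmJa

In each case the input is transformed by: keep every other character starting from the first (positions 1st, 3rd, 5th, ...), then flip the case of every letter.
Applying both steps to "phMajHAC": "pMjA", then "PmJa".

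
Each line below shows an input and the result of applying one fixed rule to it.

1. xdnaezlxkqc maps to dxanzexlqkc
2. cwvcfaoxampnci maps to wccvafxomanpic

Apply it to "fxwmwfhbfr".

xfmwfwbhrf

Looking at the pairs, the operation is to swap each adjacent pair of characters (1↔2, 3↔4, ...).
On "fxwmwfhbfr" that produces "xfmwfwbhrf".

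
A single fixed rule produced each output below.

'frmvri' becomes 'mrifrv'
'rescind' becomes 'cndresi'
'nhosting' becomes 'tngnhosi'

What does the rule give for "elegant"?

Looking at the pairs, the operation is to move the last 3 characters to the front (rotate right by 3), then swap the first and last characters.
On "elegant" that produces "gntelea".
(Check on "rescind": → "indresc" → "cndresi" ✓)

gntelea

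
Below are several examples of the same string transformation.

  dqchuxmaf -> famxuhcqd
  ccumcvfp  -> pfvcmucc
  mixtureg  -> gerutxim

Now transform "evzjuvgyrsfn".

What's happening: reverse the string.
So "evzjuvgyrsfn" becomes "nfsrygvujzve".

nfsrygvujzve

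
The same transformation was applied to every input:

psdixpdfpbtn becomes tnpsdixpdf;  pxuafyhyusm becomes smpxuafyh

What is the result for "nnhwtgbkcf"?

cfnnhwtg

The transformation: move the last 2 characters to the front (rotate right by 2), then delete the last 2 characters.
Starting from "nnhwtgbkcf": after the first operation, "cfnnhwtgbk"; after the second, "cfnnhwtg".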